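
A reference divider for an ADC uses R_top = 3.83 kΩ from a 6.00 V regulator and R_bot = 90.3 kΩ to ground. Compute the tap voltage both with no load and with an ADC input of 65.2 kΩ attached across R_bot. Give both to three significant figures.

Open-circuit: V = 6.00 × 90.3/(3.83 + 90.3) = 5.76 V.
With the load, R_bot becomes R_bot‖R_L = 37.86 kΩ, so V = 6.00 × 37.86/41.69 = 5.45 V.

Unloaded: 5.76 V; loaded: 5.45 V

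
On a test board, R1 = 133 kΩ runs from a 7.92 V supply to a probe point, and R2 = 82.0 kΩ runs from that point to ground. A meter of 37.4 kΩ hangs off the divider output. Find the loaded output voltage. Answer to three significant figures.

The load sits in parallel with R2: R2‖R_L = (82.0 × 37.4) / (82.0 + 37.4) = 25.69 kΩ.
V_out = 7.92 × 25.69 / (133 + 25.69) = 7.92 × 25.69/158.7 = 1.28 V.
(Unloaded it would have been 3.02 V.)

V_out ≈ 1.28 V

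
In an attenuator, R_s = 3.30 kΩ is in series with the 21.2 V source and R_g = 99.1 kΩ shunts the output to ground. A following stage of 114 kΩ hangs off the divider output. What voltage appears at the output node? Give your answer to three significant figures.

The load sits in parallel with R_g: R_g‖R_L = (99.1 × 114) / (99.1 + 114) = 53.01 kΩ.
V_out = 21.2 × 53.01 / (3.30 + 53.01) = 21.2 × 53.01/56.31 = 20.0 V.
(Unloaded it would have been 20.5 V.)

V_out ≈ 20.0 V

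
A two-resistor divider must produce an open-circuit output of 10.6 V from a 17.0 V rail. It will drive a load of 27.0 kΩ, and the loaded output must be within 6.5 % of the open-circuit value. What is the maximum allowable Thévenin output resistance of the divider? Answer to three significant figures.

R_th ≤ 1.88 kΩ

Loading drop = R_th/(R_th + R_L) ≤ 0.0650, so R_th ≤ R_L · ε/(1−ε) = 27.0 kΩ × 0.0650/0.9350 = 1.88 kΩ.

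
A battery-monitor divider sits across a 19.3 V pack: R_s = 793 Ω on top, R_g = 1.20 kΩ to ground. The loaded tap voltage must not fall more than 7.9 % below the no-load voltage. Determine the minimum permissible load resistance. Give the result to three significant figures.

Output resistance R_th = R_s‖R_g = (793 × 1200)/1993 = 477.5 Ω.
The fractional drop is R_th/(R_th + R_L); requiring this ≤ 0.0790 gives R_L ≥ R_th(1/0.0790 − 1) = 477.5 × 11.66 = 5.57 kΩ.

R_L(min) ≈ 5.57 kΩ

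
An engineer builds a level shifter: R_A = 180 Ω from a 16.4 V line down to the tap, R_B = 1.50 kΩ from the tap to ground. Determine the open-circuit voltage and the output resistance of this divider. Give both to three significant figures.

V_th = 14.6 V, R_th = 161 Ω

V_th is the open-circuit tap voltage: 16.4 × 1500/(180 + 1500) = 14.6 V.
With the supply zeroed, R_A and R_B appear in parallel from the tap: R_th = R_A‖R_B = (180 × 1500)/1680 = 161 Ω.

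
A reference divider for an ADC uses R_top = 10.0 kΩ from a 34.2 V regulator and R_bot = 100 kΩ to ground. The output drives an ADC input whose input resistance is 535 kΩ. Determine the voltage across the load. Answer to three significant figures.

V_out ≈ 30.6 V

The load sits in parallel with R_bot: R_bot‖R_L = (100 × 535) / (100 + 535) = 84.25 kΩ.
V_out = 34.2 × 84.25 / (10.0 + 84.25) = 34.2 × 84.25/94.25 = 30.6 V.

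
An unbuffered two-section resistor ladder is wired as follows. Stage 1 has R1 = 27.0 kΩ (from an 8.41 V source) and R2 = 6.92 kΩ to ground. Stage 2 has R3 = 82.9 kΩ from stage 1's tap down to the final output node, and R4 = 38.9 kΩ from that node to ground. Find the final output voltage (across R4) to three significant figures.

V_out ≈ 0.524 V

Stage 2 presents R3+R4 = 121.8 kΩ as a load on stage 1's tap.
Stage 1's lower leg becomes R2‖(R3+R4) = 6.548 kΩ, so V_mid = 8.41 × 6.548/33.55 = 1.641 V.
Stage 2 is itself unloaded: V_out = V_mid × R4/(R3+R4) = 1.641 × 38.9/121.8 = 0.524 V.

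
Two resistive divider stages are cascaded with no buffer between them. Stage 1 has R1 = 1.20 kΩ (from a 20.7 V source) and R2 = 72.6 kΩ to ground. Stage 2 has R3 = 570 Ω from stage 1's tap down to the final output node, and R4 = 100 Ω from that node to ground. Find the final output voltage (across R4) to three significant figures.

V_out ≈ 1.10 V

Stage 2 presents R3+R4 = 670.0 Ω as a load on stage 1's tap.
Stage 1's lower leg becomes R2‖(R3+R4) = 663.9 Ω, so V_mid = 20.7 × 663.9/1864 = 7.373 V.
Stage 2 is itself unloaded: V_out = V_mid × R4/(R3+R4) = 7.373 × 100/670.0 = 1.10 V.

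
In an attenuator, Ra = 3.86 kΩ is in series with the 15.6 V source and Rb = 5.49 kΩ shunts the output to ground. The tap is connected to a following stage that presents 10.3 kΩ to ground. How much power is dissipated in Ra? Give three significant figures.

Total resistance from the source is Ra + (Rb‖R_L) = 7.441 kΩ, so I = 15.6/7.441 kΩ = 2.096 mA.
P = I²·Ra = (2.096 mA)² × 3.86 kΩ = 17.0 mW.

P ≈ 17.0 mW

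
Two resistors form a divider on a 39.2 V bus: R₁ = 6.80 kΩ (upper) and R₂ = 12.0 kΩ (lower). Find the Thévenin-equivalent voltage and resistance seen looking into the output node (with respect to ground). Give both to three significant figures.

V_th is the open-circuit tap voltage: 39.2 × 12.0/(6.80 + 12.0) = 25.0 V.
With the supply zeroed, R₁ and R₂ appear in parallel from the tap: R_th = R₁‖R₂ = (6.80 × 12.0)/18.80 = 4.34 kΩ.

V_th = 25.0 V, R_th = 4.34 kΩ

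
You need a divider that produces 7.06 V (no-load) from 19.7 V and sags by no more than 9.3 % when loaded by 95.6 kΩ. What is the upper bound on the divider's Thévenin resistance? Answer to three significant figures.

R_th ≤ 9.80 kΩ

Loading drop = R_th/(R_th + R_L) ≤ 0.0930, so R_th ≤ R_L · ε/(1−ε) = 95.6 kΩ × 0.0930/0.9070 = 9.80 kΩ.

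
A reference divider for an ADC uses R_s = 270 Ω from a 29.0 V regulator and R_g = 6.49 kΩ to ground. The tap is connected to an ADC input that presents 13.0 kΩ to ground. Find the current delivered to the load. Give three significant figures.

I_L ≈ 2.10 mA

R_g‖R_L = 4329 Ω; V_out = 29.0 × 4329/4599 = 27.30 V.
I_L = V_out / R_L = 27.30 / 13.0 kΩ = 2.10 mA.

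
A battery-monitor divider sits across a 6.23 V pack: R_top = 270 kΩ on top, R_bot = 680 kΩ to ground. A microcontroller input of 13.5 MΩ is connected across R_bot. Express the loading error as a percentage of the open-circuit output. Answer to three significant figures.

The divider's output (Thévenin) resistance is R_top‖R_bot = 193.3 kΩ.
Fractional drop under load = R_th/(R_th + R_L) = 193.3 / (193.3 + 13500) = 0.01411.
So the output falls by 1.41 %.

1.41 %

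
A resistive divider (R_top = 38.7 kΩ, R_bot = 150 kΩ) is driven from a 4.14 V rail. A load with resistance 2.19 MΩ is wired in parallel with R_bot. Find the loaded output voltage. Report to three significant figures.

The load sits in parallel with R_bot: R_bot‖R_L = (150 × 2190) / (150 + 2190) = 140.4 kΩ.
V_out = 4.14 × 140.4 / (38.7 + 140.4) = 4.14 × 140.4/179.1 = 3.25 V.

V_out ≈ 3.25 V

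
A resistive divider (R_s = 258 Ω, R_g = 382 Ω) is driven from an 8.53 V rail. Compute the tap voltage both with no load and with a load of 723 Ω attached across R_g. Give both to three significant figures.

Open-circuit: V = 8.53 × 382/(258 + 382) = 5.09 V.
With the load, R_g becomes R_g‖R_L = 249.9 Ω, so V = 8.53 × 249.9/507.9 = 4.20 V.

Unloaded: 5.09 V; loaded: 4.20 V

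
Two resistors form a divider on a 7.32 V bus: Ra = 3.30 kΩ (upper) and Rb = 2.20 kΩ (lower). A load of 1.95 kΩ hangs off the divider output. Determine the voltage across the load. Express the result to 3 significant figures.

V_out ≈ 1.75 V

The load sits in parallel with Rb: Rb‖R_L = (2.20 × 1.95) / (2.20 + 1.95) = 1.034 kΩ.
V_out = 7.32 × 1.034 / (3.30 + 1.034) = 7.32 × 1.034/4.334 = 1.75 V.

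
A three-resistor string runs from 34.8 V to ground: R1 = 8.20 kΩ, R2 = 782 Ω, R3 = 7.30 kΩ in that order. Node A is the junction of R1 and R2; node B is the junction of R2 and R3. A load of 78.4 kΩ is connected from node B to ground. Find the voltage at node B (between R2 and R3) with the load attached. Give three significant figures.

V ≈ 14.8 V

At node B, R3 is in parallel with the load: R3‖R_L = 6678 Ω.
Below node A the resistance is R2 + (R3‖R_L) = 7460 Ω, so V_A = 34.8 × 7460/15660 = 16.58 V.
Then V_B = V_A × (R3‖R_L)/(R2 + R3‖R_L) = 16.58 × 6678/7460 = 14.8 V.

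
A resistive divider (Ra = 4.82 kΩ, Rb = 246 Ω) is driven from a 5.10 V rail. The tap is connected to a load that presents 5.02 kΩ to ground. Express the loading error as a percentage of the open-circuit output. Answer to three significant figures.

The divider's output (Thévenin) resistance is Ra‖Rb = 234.1 Ω.
Fractional drop under load = R_th/(R_th + R_L) = 234.1 / (234.1 + 5020) = 0.04455.
So the output falls by 4.45 %.

4.45 %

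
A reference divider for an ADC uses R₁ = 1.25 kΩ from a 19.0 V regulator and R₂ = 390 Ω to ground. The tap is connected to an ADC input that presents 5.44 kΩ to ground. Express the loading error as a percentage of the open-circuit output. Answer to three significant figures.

The divider's output (Thévenin) resistance is R₁‖R₂ = 297.3 Ω.
Fractional drop under load = R_th/(R_th + R_L) = 297.3 / (297.3 + 5440) = 0.05181.
So the output falls by 5.18 %.

5.18 %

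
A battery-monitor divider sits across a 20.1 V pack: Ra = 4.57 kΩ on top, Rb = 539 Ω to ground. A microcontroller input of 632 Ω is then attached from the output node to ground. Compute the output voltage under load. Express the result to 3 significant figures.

The load sits in parallel with Rb: Rb‖R_L = (539 × 632) / (539 + 632) = 290.9 Ω.
V_out = 20.1 × 290.9 / (4570 + 290.9) = 20.1 × 290.9/4861 = 1.20 V.

V_out ≈ 1.20 V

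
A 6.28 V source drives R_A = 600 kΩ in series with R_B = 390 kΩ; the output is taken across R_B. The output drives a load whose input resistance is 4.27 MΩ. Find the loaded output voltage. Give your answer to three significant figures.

V_out ≈ 2.34 V

The load sits in parallel with R_B: R_B‖R_L = (390 × 4270) / (390 + 4270) = 357.4 kΩ.
V_out = 6.28 × 357.4 / (600 + 357.4) = 6.28 × 357.4/957.4 = 2.34 V.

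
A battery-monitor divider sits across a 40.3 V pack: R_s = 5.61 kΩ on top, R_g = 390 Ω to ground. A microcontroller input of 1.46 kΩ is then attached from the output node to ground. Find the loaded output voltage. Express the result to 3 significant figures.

V_out ≈ 2.10 V

The load sits in parallel with R_g: R_g‖R_L = (390 × 1460) / (390 + 1460) = 307.8 Ω.
V_out = 40.3 × 307.8 / (5610 + 307.8) = 40.3 × 307.8/5918 = 2.10 V.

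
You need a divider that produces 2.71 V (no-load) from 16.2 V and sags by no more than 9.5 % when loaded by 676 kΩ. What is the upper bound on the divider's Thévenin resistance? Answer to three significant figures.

Loading drop = R_th/(R_th + R_L) ≤ 0.0950, so R_th ≤ R_L · ε/(1−ε) = 676 kΩ × 0.0950/0.9050 = 71.0 kΩ.
(Any R1, R2 with R2/(R1+R2) = 0.167 and R1‖R2 ≤ 71.0 kΩ will meet the spec.)

R_th ≤ 71.0 kΩ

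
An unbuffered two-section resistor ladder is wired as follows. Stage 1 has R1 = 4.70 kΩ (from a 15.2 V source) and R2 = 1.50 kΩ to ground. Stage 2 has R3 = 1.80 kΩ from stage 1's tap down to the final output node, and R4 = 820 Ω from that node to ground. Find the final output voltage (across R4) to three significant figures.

V_out ≈ 0.803 V

Stage 2 presents R3+R4 = 2620 Ω as a load on stage 1's tap.
Stage 1's lower leg becomes R2‖(R3+R4) = 953.9 Ω, so V_mid = 15.2 × 953.9/5654 = 2.564 V.
Stage 2 is itself unloaded: V_out = V_mid × R4/(R3+R4) = 2.564 × 820/2620 = 0.803 V.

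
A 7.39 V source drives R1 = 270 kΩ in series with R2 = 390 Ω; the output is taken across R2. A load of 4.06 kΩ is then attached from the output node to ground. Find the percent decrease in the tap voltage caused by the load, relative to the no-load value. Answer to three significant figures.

8.75 %

The divider's output (Thévenin) resistance is R1‖R2 = 389.4 Ω.
Fractional drop under load = R_th/(R_th + R_L) = 389.4 / (389.4 + 4060) = 0.08753.
So the output falls by 8.75 %.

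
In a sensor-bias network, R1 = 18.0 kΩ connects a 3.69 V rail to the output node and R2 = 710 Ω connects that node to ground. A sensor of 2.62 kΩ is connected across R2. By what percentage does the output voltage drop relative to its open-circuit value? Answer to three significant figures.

Unloaded V = 3.69 × 710/18710 = 0.1400 V.
Loaded: R2‖R_L = 558.6 Ω, giving V = 3.69 × 558.6/18560 = 0.1111 V.
Drop = (0.1400 − 0.1111) / 0.1400 = 20.7 %.

20.7 %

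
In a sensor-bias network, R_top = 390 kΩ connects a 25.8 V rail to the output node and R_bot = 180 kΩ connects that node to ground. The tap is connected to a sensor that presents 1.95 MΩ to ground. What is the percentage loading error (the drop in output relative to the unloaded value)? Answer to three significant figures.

The divider's output (Thévenin) resistance is R_top‖R_bot = 123.2 kΩ.
Fractional drop under load = R_th/(R_th + R_L) = 123.2 / (123.2 + 1950) = 0.05941.
So the output falls by 5.94 %.

5.94 %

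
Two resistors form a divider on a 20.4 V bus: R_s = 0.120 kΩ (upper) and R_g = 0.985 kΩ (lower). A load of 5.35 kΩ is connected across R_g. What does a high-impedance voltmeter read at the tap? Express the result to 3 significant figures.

The load sits in parallel with R_g: R_g‖R_L = (985 × 5350) / (985 + 5350) = 831.8 Ω.
V_out = 20.4 × 831.8 / (120 + 831.8) = 20.4 × 831.8/951.8 = 17.8 V.

V_out ≈ 17.8 V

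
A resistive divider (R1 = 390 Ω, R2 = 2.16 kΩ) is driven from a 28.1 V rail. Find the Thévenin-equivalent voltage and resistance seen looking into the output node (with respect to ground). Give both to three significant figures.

V_th is the open-circuit tap voltage: 28.1 × 2160/(390 + 2160) = 23.8 V.
With the supply zeroed, R1 and R2 appear in parallel from the tap: R_th = R1‖R2 = (390 × 2160)/2550 = 330 Ω.

V_th = 23.8 V, R_th = 330 Ω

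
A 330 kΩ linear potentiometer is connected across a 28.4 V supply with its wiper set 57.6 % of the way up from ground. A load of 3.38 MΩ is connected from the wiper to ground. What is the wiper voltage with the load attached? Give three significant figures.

The wiper splits the pot into (1−α)R = 139.9 kΩ above and αR = 190.1 kΩ below.
Lower section ‖ load = 180.0 kΩ.
V_wiper = 28.4 × 180.0/(139.9 + 180.0) = 16.0 V.

V ≈ 16.0 V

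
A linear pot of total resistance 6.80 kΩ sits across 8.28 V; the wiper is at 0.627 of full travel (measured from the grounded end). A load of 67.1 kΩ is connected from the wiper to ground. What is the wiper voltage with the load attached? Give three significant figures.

The wiper splits the pot into (1−α)R = 2.536 kΩ above and αR = 4.264 kΩ below.
Lower section ‖ load = 4.009 kΩ.
V_wiper = 8.28 × 4.009/(2.536 + 4.009) = 5.07 V.

V ≈ 5.07 V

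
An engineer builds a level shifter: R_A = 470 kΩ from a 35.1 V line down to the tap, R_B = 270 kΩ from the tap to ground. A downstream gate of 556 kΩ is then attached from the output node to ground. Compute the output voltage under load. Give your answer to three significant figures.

The load sits in parallel with R_B: R_B‖R_L = (270 × 556) / (270 + 556) = 181.7 kΩ.
V_out = 35.1 × 181.7 / (470 + 181.7) = 35.1 × 181.7/651.7 = 9.79 V.
(Unloaded it would have been 12.8 V.)

V_out ≈ 9.79 V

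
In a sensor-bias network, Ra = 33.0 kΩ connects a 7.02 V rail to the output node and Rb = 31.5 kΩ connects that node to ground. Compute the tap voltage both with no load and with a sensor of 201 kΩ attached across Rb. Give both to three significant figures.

Unloaded: 3.43 V; loaded: 3.17 V

Open-circuit: V = 7.02 × 31.5/(33.0 + 31.5) = 3.43 V.
With the load, Rb becomes Rb‖R_L = 27.23 kΩ, so V = 7.02 × 27.23/60.23 = 3.17 V.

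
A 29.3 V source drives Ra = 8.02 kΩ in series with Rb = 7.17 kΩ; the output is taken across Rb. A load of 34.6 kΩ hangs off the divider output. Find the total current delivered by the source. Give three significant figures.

Rb‖R_L = 5.939 kΩ, so the source sees Ra + Rb‖R_L = 13.96 kΩ.
I = 29.3 V / 13.96 kΩ = 2.10 mA.

I ≈ 2.10 mA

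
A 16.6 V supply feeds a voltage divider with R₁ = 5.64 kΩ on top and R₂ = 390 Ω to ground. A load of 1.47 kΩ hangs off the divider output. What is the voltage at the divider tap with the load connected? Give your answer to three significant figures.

The load sits in parallel with R₂: R₂‖R_L = (390 × 1470) / (390 + 1470) = 308.2 Ω.
V_out = 16.6 × 308.2 / (5640 + 308.2) = 16.6 × 308.2/5948 = 0.860 V.

V_out ≈ 0.860 V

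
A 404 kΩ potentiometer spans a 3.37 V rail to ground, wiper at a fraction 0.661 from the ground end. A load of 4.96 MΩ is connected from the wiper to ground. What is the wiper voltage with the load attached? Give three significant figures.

The wiper splits the pot into (1−α)R = 137.0 kΩ above and αR = 267.0 kΩ below.
Lower section ‖ load = 253.4 kΩ.
V_wiper = 3.37 × 253.4/(137.0 + 253.4) = 2.19 V.

V ≈ 2.19 V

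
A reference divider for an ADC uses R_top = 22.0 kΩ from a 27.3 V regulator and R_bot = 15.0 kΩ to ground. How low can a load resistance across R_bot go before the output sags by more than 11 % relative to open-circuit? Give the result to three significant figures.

Output resistance R_th = R_top‖R_bot = (22.0 × 15.0)/37.00 = 8.919 kΩ.
The fractional drop is R_th/(R_th + R_L); requiring this ≤ 0.110 gives R_L ≥ R_th(1/0.110 − 1) = 8.919 × 8.091 = 72.2 kΩ.

R_L(min) ≈ 72.2 kΩ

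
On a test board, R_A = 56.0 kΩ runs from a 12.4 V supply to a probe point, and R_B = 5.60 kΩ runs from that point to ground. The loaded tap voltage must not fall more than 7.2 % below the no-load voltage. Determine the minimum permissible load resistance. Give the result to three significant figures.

Output resistance R_th = R_A‖R_B = (56.0 × 5.60)/61.60 = 5.091 kΩ.
The fractional drop is R_th/(R_th + R_L); requiring this ≤ 0.0720 gives R_L ≥ R_th(1/0.0720 − 1) = 5.091 × 12.89 = 65.6 kΩ.

R_L(min) ≈ 65.6 kΩ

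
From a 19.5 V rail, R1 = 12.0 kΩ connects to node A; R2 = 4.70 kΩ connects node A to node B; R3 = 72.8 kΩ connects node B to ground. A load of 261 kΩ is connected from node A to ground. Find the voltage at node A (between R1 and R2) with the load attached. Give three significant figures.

Below node A the series string R2+R3 = 77.50 kΩ sits in parallel with the 261 kΩ load: 59.76 kΩ.
V_A = 19.5 × 59.76/(12.0 + 59.76) = 16.2 V.

V ≈ 16.2 V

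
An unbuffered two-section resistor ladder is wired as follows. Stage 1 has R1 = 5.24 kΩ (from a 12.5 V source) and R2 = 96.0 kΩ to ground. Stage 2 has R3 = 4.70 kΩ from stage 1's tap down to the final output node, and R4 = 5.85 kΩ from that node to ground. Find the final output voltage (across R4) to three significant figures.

Stage 2 presents R3+R4 = 10.55 kΩ as a load on stage 1's tap.
Stage 1's lower leg becomes R2‖(R3+R4) = 9.505 kΩ, so V_mid = 12.5 × 9.505/14.75 = 8.058 V.
Stage 2 is itself unloaded: V_out = V_mid × R4/(R3+R4) = 8.058 × 5.85/10.55 = 4.47 V.

V_out ≈ 4.47 V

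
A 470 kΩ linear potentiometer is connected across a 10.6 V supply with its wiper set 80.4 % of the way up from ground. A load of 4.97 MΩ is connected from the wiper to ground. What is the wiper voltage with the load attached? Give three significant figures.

V ≈ 8.40 V

The wiper splits the pot into (1−α)R = 92.12 kΩ above and αR = 377.9 kΩ below.
Lower section ‖ load = 351.2 kΩ.
V_wiper = 10.6 × 351.2/(92.12 + 351.2) = 8.40 V.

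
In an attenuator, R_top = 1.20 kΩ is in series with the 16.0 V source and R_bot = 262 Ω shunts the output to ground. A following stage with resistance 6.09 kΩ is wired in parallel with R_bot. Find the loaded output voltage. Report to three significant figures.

V_out ≈ 2.77 V

The load sits in parallel with R_bot: R_bot‖R_L = (262 × 6090) / (262 + 6090) = 251.2 Ω.
V_out = 16.0 × 251.2 / (1200 + 251.2) = 16.0 × 251.2/1451 = 2.77 V.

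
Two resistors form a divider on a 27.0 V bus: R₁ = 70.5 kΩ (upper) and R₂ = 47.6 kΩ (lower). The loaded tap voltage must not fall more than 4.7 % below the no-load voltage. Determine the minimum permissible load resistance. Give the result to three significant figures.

Output resistance R_th = R₁‖R₂ = (70.5 × 47.6)/118.1 = 28.41 kΩ.
The fractional drop is R_th/(R_th + R_L); requiring this ≤ 0.0470 gives R_L ≥ R_th(1/0.0470 − 1) = 28.41 × 20.28 = 576 kΩ.

R_L(min) ≈ 576 kΩ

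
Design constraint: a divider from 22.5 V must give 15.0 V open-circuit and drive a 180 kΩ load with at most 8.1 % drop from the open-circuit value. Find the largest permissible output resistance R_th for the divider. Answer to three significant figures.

R_th ≤ 15.9 kΩ

Loading drop = R_th/(R_th + R_L) ≤ 0.0810, so R_th ≤ R_L · ε/(1−ε) = 180 kΩ × 0.0810/0.9190 = 15.9 kΩ.
(Any R1, R2 with R2/(R1+R2) = 0.667 and R1‖R2 ≤ 15.9 kΩ will meet the spec.)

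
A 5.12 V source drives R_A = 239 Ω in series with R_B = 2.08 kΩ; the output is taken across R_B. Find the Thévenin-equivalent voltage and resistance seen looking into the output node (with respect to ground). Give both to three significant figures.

V_th = 4.59 V, R_th = 214 Ω

V_th is the open-circuit tap voltage: 5.12 × 2080/(239 + 2080) = 4.59 V.
With the supply zeroed, R_A and R_B appear in parallel from the tap: R_th = R_A‖R_B = (239 × 2080)/2319 = 214 Ω.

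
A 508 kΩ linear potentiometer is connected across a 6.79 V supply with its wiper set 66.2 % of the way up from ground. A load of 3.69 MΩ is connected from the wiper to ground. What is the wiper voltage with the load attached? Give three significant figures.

V ≈ 4.36 V

The wiper splits the pot into (1−α)R = 171.7 kΩ above and αR = 336.3 kΩ below.
Lower section ‖ load = 308.2 kΩ.
V_wiper = 6.79 × 308.2/(171.7 + 308.2) = 4.36 V.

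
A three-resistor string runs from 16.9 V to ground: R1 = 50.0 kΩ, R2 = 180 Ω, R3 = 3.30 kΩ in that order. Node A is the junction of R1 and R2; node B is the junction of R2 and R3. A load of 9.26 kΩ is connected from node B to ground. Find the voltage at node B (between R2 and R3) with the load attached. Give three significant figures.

V ≈ 0.782 V

At node B, R3 is in parallel with the load: R3‖R_L = 2433 Ω.
Below node A the resistance is R2 + (R3‖R_L) = 2613 Ω, so V_A = 16.9 × 2613/52610 = 0.8393 V.
Then V_B = V_A × (R3‖R_L)/(R2 + R3‖R_L) = 0.8393 × 2433/2613 = 0.782 V.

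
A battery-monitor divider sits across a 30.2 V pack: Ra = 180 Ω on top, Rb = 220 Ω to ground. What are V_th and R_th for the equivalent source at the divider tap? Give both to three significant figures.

V_th is the open-circuit tap voltage: 30.2 × 220/(180 + 220) = 16.6 V.
With the supply zeroed, Ra and Rb appear in parallel from the tap: R_th = Ra‖Rb = (180 × 220)/400.0 = 99.0 Ω.

V_th = 16.6 V, R_th = 99.0 Ω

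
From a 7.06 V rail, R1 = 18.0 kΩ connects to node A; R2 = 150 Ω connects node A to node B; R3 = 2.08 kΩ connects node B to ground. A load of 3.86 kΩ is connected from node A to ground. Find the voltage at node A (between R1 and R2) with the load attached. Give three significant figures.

V ≈ 0.514 V

Below node A the series string R2+R3 = 2230 Ω sits in parallel with the 3860 Ω load: 1413 Ω.
V_A = 7.06 × 1413/(18000 + 1413) = 0.514 V.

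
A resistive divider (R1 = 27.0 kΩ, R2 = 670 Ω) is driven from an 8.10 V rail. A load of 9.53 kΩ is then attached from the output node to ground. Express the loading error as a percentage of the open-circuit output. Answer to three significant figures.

6.42 %

The divider's output (Thévenin) resistance is R1‖R2 = 653.8 Ω.
Fractional drop under load = R_th/(R_th + R_L) = 653.8 / (653.8 + 9530) = 0.06420.
So the output falls by 6.42 %.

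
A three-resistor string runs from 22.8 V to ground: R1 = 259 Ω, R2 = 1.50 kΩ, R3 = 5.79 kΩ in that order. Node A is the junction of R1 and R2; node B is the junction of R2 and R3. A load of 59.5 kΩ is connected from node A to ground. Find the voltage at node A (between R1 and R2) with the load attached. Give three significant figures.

V ≈ 21.9 V

Below node A the series string R2+R3 = 7290 Ω sits in parallel with the 59500 Ω load: 6494 Ω.
V_A = 22.8 × 6494/(259 + 6494) = 21.9 V.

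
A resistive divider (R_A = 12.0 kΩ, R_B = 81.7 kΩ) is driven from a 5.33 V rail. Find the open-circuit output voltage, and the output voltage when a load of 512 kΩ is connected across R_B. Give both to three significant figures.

Unloaded: 4.65 V; loaded: 4.55 V

Open-circuit: V = 5.33 × 81.7/(12.0 + 81.7) = 4.65 V.
With the load, R_B becomes R_B‖R_L = 70.46 kΩ, so V = 5.33 × 70.46/82.46 = 4.55 V.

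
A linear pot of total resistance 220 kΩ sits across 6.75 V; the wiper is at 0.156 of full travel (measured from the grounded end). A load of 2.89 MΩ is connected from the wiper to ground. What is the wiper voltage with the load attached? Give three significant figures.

V ≈ 1.04 V

The wiper splits the pot into (1−α)R = 185.7 kΩ above and αR = 34.32 kΩ below.
Lower section ‖ load = 33.92 kΩ.
V_wiper = 6.75 × 33.92/(185.7 + 33.92) = 1.04 V.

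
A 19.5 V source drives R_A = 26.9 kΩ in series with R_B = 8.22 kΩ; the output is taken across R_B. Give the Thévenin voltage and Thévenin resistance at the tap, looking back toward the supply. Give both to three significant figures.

V_th is the open-circuit tap voltage: 19.5 × 8.22/(26.9 + 8.22) = 4.56 V.
With the supply zeroed, R_A and R_B appear in parallel from the tap: R_th = R_A‖R_B = (26.9 × 8.22)/35.12 = 6.30 kΩ.

V_th = 4.56 V, R_th = 6.30 kΩ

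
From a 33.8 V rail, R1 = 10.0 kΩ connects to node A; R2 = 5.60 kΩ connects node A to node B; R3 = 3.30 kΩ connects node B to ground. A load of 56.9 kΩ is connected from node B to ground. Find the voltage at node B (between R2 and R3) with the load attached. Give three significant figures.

V ≈ 5.63 V

At node B, R3 is in parallel with the load: R3‖R_L = 3.119 kΩ.
Below node A the resistance is R2 + (R3‖R_L) = 8.719 kΩ, so V_A = 33.8 × 8.719/18.72 = 15.74 V.
Then V_B = V_A × (R3‖R_L)/(R2 + R3‖R_L) = 15.74 × 3.119/8.719 = 5.63 V.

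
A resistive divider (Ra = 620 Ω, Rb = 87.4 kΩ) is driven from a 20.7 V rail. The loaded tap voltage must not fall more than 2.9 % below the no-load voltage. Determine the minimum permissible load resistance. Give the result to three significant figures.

Output resistance R_th = Ra‖Rb = (620 × 87400)/88020 = 615.6 Ω.
The fractional drop is R_th/(R_th + R_L); requiring this ≤ 0.0290 gives R_L ≥ R_th(1/0.0290 − 1) = 615.6 × 33.48 = 20.6 kΩ.

R_L(min) ≈ 20.6 kΩ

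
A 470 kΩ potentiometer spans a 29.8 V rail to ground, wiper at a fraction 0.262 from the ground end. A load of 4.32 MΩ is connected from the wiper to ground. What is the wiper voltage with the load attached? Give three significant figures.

The wiper splits the pot into (1−α)R = 346.9 kΩ above and αR = 123.1 kΩ below.
Lower section ‖ load = 119.7 kΩ.
V_wiper = 29.8 × 119.7/(346.9 + 119.7) = 7.65 V.

V ≈ 7.65 V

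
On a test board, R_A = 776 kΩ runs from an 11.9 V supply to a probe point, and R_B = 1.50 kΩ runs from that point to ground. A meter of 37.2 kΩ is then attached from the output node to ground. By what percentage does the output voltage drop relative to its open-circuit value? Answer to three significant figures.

3.87 %

The divider's output (Thévenin) resistance is R_A‖R_B = 1.497 kΩ.
Fractional drop under load = R_th/(R_th + R_L) = 1.497 / (1.497 + 37.2) = 0.03869.
So the output falls by 3.87 %.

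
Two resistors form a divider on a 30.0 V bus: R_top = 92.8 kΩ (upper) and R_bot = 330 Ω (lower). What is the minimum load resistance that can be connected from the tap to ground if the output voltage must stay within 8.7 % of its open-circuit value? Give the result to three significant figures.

R_L(min) ≈ 3.45 kΩ

Output resistance R_th = R_top‖R_bot = (92800 × 330)/93130 = 328.8 Ω.
The fractional drop is R_th/(R_th + R_L); requiring this ≤ 0.0870 gives R_L ≥ R_th(1/0.0870 − 1) = 328.8 × 10.49 = 3.45 kΩ.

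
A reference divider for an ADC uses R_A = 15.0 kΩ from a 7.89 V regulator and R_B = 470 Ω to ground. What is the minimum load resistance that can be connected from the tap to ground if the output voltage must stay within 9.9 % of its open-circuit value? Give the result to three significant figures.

Output resistance R_th = R_A‖R_B = (15000 × 470)/15470 = 455.7 Ω.
The fractional drop is R_th/(R_th + R_L); requiring this ≤ 0.0990 gives R_L ≥ R_th(1/0.0990 − 1) = 455.7 × 9.101 = 4.15 kΩ.

R_L(min) ≈ 4.15 kΩ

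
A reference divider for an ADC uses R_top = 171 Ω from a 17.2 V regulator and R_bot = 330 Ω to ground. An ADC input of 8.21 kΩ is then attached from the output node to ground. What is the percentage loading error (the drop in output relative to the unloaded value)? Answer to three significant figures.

1.35 %

The divider's output (Thévenin) resistance is R_top‖R_bot = 112.6 Ω.
Fractional drop under load = R_th/(R_th + R_L) = 112.6 / (112.6 + 8210) = 0.01353.
So the output falls by 1.35 %.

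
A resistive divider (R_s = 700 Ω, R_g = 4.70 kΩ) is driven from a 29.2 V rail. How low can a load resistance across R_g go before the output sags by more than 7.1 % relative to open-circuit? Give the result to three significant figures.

Output resistance R_th = R_s‖R_g = (700 × 4700)/5400 = 609.3 Ω.
The fractional drop is R_th/(R_th + R_L); requiring this ≤ 0.0710 gives R_L ≥ R_th(1/0.0710 − 1) = 609.3 × 13.08 = 7.97 kΩ.

R_L(min) ≈ 7.97 kΩ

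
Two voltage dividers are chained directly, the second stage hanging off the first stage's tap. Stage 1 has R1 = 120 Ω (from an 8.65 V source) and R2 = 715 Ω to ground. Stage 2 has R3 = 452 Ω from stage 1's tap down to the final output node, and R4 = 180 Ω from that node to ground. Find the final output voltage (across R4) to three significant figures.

V_out ≈ 1.81 V

Stage 2 presents R3+R4 = 632.0 Ω as a load on stage 1's tap.
Stage 1's lower leg becomes R2‖(R3+R4) = 335.5 Ω, so V_mid = 8.65 × 335.5/455.5 = 6.371 V.
Stage 2 is itself unloaded: V_out = V_mid × R4/(R3+R4) = 6.371 × 180/632.0 = 1.81 V.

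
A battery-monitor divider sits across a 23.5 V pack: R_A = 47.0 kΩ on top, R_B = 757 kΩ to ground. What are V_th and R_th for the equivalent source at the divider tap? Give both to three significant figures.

V_th is the open-circuit tap voltage: 23.5 × 757/(47.0 + 757) = 22.1 V.
With the supply zeroed, R_A and R_B appear in parallel from the tap: R_th = R_A‖R_B = (47.0 × 757)/804.0 = 44.3 kΩ.

V_th = 22.1 V, R_th = 44.3 kΩ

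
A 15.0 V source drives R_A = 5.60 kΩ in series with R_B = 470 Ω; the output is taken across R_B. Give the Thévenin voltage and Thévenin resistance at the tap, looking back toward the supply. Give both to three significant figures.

V_th is the open-circuit tap voltage: 15.0 × 470/(5600 + 470) = 1.16 V.
With the supply zeroed, R_A and R_B appear in parallel from the tap: R_th = R_A‖R_B = (5600 × 470)/6070 = 434 Ω.

V_th = 1.16 V, R_th = 434 Ω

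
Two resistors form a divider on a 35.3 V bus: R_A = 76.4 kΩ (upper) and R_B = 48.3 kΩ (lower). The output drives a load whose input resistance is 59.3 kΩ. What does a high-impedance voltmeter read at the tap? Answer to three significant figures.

The load sits in parallel with R_B: R_B‖R_L = (48.3 × 59.3) / (48.3 + 59.3) = 26.62 kΩ.
V_out = 35.3 × 26.62 / (76.4 + 26.62) = 35.3 × 26.62/103.0 = 9.12 V.

V_out ≈ 9.12 V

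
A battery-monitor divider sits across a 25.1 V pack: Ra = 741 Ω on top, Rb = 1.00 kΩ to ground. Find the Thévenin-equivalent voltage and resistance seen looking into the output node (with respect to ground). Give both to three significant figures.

V_th is the open-circuit tap voltage: 25.1 × 1000/(741 + 1000) = 14.4 V.
With the supply zeroed, Ra and Rb appear in parallel from the tap: R_th = Ra‖Rb = (741 × 1000)/1741 = 426 Ω.

V_th = 14.4 V, R_th = 426 Ω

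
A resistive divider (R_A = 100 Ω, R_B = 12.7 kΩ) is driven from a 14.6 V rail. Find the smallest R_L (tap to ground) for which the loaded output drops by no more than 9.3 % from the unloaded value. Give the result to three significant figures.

Output resistance R_th = R_A‖R_B = (100 × 12700)/12800 = 99.22 Ω.
The fractional drop is R_th/(R_th + R_L); requiring this ≤ 0.0930 gives R_L ≥ R_th(1/0.0930 − 1) = 99.22 × 9.753 = 968 Ω.

R_L(min) ≈ 968 Ω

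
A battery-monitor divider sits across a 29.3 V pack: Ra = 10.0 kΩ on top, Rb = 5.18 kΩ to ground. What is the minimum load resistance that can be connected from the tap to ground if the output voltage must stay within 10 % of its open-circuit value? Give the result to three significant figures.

Output resistance R_th = Ra‖Rb = (10.0 × 5.18)/15.18 = 3.412 kΩ.
The fractional drop is R_th/(R_th + R_L); requiring this ≤ 0.100 gives R_L ≥ R_th(1/0.100 − 1) = 3.412 × 9.000 = 30.7 kΩ.

R_L(min) ≈ 30.7 kΩ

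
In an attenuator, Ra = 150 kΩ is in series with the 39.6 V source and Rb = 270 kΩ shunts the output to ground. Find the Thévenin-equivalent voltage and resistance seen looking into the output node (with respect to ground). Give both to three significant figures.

V_th is the open-circuit tap voltage: 39.6 × 270/(150 + 270) = 25.5 V.
With the supply zeroed, Ra and Rb appear in parallel from the tap: R_th = Ra‖Rb = (150 × 270)/420.0 = 96.4 kΩ.

V_th = 25.5 V, R_th = 96.4 kΩ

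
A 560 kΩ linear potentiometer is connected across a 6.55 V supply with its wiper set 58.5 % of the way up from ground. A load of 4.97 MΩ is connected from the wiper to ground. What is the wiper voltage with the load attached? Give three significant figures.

V ≈ 3.73 V

The wiper splits the pot into (1−α)R = 232.4 kΩ above and αR = 327.6 kΩ below.
Lower section ‖ load = 307.3 kΩ.
V_wiper = 6.55 × 307.3/(232.4 + 307.3) = 3.73 V.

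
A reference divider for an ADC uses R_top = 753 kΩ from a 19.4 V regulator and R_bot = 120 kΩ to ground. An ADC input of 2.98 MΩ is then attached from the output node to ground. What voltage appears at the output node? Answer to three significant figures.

The load sits in parallel with R_bot: R_bot‖R_L = (120 × 2980) / (120 + 2980) = 115.4 kΩ.
V_out = 19.4 × 115.4 / (753 + 115.4) = 19.4 × 115.4/868.4 = 2.58 V.

V_out ≈ 2.58 V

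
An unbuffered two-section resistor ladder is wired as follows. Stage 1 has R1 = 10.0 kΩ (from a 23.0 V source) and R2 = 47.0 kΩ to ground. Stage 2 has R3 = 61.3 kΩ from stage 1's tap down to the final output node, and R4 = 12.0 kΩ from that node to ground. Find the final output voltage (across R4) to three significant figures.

Stage 2 presents R3+R4 = 73.30 kΩ as a load on stage 1's tap.
Stage 1's lower leg becomes R2‖(R3+R4) = 28.64 kΩ, so V_mid = 23.0 × 28.64/38.64 = 17.05 V.
Stage 2 is itself unloaded: V_out = V_mid × R4/(R3+R4) = 17.05 × 12.0/73.30 = 2.79 V.

V_out ≈ 2.79 V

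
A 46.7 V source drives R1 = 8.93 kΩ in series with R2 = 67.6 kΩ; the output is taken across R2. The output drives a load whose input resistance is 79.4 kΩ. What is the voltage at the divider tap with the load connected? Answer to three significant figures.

The load sits in parallel with R2: R2‖R_L = (67.6 × 79.4) / (67.6 + 79.4) = 36.51 kΩ.
V_out = 46.7 × 36.51 / (8.93 + 36.51) = 46.7 × 36.51/45.44 = 37.5 V.
(Unloaded it would have been 41.3 V.)

V_out ≈ 37.5 V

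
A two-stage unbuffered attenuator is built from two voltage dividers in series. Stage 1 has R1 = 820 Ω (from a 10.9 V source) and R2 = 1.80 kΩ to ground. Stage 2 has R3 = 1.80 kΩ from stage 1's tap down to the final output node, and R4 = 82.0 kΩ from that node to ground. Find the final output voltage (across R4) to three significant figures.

Stage 2 presents R3+R4 = 83800 Ω as a load on stage 1's tap.
Stage 1's lower leg becomes R2‖(R3+R4) = 1762 Ω, so V_mid = 10.9 × 1762/2582 = 7.439 V.
Stage 2 is itself unloaded: V_out = V_mid × R4/(R3+R4) = 7.439 × 82000/83800 = 7.28 V.

V_out ≈ 7.28 V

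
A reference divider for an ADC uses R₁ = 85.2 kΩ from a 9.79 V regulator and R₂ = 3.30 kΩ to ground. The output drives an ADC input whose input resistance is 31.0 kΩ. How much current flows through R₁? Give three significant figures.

I ≈ 0.111 mA

R₂‖R_L = 2.983 kΩ, so the source sees R₁ + R₂‖R_L = 88.18 kΩ.
I = 9.79 V / 88.18 kΩ = 0.111 mA.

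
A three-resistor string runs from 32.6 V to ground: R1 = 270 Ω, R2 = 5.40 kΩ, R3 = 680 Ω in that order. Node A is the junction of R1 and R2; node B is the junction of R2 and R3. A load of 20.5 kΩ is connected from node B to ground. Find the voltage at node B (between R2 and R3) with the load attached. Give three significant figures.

At node B, R3 is in parallel with the load: R3‖R_L = 658.2 Ω.
Below node A the resistance is R2 + (R3‖R_L) = 6058 Ω, so V_A = 32.6 × 6058/6328 = 31.21 V.
Then V_B = V_A × (R3‖R_L)/(R2 + R3‖R_L) = 31.21 × 658.2/6058 = 3.39 V.

V ≈ 3.39 V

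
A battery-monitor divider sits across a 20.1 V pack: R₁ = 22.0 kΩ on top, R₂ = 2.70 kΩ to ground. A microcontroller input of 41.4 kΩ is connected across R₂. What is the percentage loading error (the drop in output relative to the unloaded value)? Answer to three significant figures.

The divider's output (Thévenin) resistance is R₁‖R₂ = 2.405 kΩ.
Fractional drop under load = R_th/(R_th + R_L) = 2.405 / (2.405 + 41.4) = 0.05490.
So the output falls by 5.49 %.

5.49 %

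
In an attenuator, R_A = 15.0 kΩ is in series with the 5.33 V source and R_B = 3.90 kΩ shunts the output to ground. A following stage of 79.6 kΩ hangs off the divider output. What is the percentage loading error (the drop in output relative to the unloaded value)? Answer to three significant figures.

3.74 %

The divider's output (Thévenin) resistance is R_A‖R_B = 3.095 kΩ.
Fractional drop under load = R_th/(R_th + R_L) = 3.095 / (3.095 + 79.6) = 0.03743.
So the output falls by 3.74 %.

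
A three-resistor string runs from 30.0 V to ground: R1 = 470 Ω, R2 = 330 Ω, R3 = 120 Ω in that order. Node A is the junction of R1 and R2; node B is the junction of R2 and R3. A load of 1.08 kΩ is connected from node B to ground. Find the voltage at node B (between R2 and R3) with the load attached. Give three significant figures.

V ≈ 3.57 V

At node B, R3 is in parallel with the load: R3‖R_L = 108.0 Ω.
Below node A the resistance is R2 + (R3‖R_L) = 438.0 Ω, so V_A = 30.0 × 438.0/908.0 = 14.47 V.
Then V_B = V_A × (R3‖R_L)/(R2 + R3‖R_L) = 14.47 × 108.0/438.0 = 3.57 V.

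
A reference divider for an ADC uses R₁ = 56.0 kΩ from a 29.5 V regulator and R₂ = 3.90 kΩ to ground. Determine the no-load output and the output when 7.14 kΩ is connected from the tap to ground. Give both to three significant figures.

Unloaded: 1.92 V; loaded: 1.27 V

Open-circuit: V = 29.5 × 3.90/(56.0 + 3.90) = 1.92 V.
With the load, R₂ becomes R₂‖R_L = 2.522 kΩ, so V = 29.5 × 2.522/58.52 = 1.27 V.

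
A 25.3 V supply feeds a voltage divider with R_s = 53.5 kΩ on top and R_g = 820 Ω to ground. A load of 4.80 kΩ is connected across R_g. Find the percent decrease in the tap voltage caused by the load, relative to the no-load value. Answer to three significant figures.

Unloaded V = 25.3 × 820/54320 = 0.38192 V.
Loaded: R_g‖R_L = 700.4 Ω, giving V = 25.3 × 700.4/54200 = 0.32692 V.
Drop = (0.38192 − 0.32692) / 0.38192 = 14.4 %.

14.4 %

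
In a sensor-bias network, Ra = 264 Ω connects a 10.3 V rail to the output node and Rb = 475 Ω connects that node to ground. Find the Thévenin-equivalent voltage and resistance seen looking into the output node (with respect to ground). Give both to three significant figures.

V_th = 6.62 V, R_th = 170 Ω

V_th is the open-circuit tap voltage: 10.3 × 475/(264 + 475) = 6.62 V.
With the supply zeroed, Ra and Rb appear in parallel from the tap: R_th = Ra‖Rb = (264 × 475)/739.0 = 170 Ω.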